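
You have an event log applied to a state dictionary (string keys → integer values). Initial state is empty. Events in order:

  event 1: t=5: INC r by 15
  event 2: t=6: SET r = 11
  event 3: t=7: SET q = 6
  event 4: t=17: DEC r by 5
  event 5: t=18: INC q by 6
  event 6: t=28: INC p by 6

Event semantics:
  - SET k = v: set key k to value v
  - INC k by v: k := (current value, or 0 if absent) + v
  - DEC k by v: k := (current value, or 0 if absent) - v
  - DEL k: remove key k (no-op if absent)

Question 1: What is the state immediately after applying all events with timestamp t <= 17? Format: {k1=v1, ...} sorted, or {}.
Apply events with t <= 17 (4 events):
  after event 1 (t=5: INC r by 15): {r=15}
  after event 2 (t=6: SET r = 11): {r=11}
  after event 3 (t=7: SET q = 6): {q=6, r=11}
  after event 4 (t=17: DEC r by 5): {q=6, r=6}

Answer: {q=6, r=6}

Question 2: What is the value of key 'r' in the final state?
Answer: 6

Derivation:
Track key 'r' through all 6 events:
  event 1 (t=5: INC r by 15): r (absent) -> 15
  event 2 (t=6: SET r = 11): r 15 -> 11
  event 3 (t=7: SET q = 6): r unchanged
  event 4 (t=17: DEC r by 5): r 11 -> 6
  event 5 (t=18: INC q by 6): r unchanged
  event 6 (t=28: INC p by 6): r unchanged
Final: r = 6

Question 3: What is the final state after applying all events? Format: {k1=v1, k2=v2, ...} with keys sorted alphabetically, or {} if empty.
Answer: {p=6, q=12, r=6}

Derivation:
  after event 1 (t=5: INC r by 15): {r=15}
  after event 2 (t=6: SET r = 11): {r=11}
  after event 3 (t=7: SET q = 6): {q=6, r=11}
  after event 4 (t=17: DEC r by 5): {q=6, r=6}
  after event 5 (t=18: INC q by 6): {q=12, r=6}
  after event 6 (t=28: INC p by 6): {p=6, q=12, r=6}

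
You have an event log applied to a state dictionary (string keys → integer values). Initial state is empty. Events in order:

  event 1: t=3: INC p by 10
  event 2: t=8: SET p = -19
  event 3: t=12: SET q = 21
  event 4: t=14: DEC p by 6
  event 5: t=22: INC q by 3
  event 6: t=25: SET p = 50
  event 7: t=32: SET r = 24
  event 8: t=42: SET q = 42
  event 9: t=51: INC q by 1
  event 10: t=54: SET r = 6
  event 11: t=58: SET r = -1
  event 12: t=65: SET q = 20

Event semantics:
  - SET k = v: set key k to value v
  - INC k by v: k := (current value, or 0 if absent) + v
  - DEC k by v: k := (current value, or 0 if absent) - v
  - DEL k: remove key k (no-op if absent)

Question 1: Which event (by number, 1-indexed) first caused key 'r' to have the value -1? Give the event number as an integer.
Looking for first event where r becomes -1:
  event 7: r = 24
  event 8: r = 24
  event 9: r = 24
  event 10: r = 6
  event 11: r 6 -> -1  <-- first match

Answer: 11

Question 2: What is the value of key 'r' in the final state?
Answer: -1

Derivation:
Track key 'r' through all 12 events:
  event 1 (t=3: INC p by 10): r unchanged
  event 2 (t=8: SET p = -19): r unchanged
  event 3 (t=12: SET q = 21): r unchanged
  event 4 (t=14: DEC p by 6): r unchanged
  event 5 (t=22: INC q by 3): r unchanged
  event 6 (t=25: SET p = 50): r unchanged
  event 7 (t=32: SET r = 24): r (absent) -> 24
  event 8 (t=42: SET q = 42): r unchanged
  event 9 (t=51: INC q by 1): r unchanged
  event 10 (t=54: SET r = 6): r 24 -> 6
  event 11 (t=58: SET r = -1): r 6 -> -1
  event 12 (t=65: SET q = 20): r unchanged
Final: r = -1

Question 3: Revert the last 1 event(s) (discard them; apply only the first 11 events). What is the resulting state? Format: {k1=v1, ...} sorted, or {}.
Answer: {p=50, q=43, r=-1}

Derivation:
Keep first 11 events (discard last 1):
  after event 1 (t=3: INC p by 10): {p=10}
  after event 2 (t=8: SET p = -19): {p=-19}
  after event 3 (t=12: SET q = 21): {p=-19, q=21}
  after event 4 (t=14: DEC p by 6): {p=-25, q=21}
  after event 5 (t=22: INC q by 3): {p=-25, q=24}
  after event 6 (t=25: SET p = 50): {p=50, q=24}
  after event 7 (t=32: SET r = 24): {p=50, q=24, r=24}
  after event 8 (t=42: SET q = 42): {p=50, q=42, r=24}
  after event 9 (t=51: INC q by 1): {p=50, q=43, r=24}
  after event 10 (t=54: SET r = 6): {p=50, q=43, r=6}
  after event 11 (t=58: SET r = -1): {p=50, q=43, r=-1}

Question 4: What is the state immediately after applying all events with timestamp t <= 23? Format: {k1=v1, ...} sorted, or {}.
Answer: {p=-25, q=24}

Derivation:
Apply events with t <= 23 (5 events):
  after event 1 (t=3: INC p by 10): {p=10}
  after event 2 (t=8: SET p = -19): {p=-19}
  after event 3 (t=12: SET q = 21): {p=-19, q=21}
  after event 4 (t=14: DEC p by 6): {p=-25, q=21}
  after event 5 (t=22: INC q by 3): {p=-25, q=24}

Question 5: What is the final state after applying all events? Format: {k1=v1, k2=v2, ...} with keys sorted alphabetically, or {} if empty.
  after event 1 (t=3: INC p by 10): {p=10}
  after event 2 (t=8: SET p = -19): {p=-19}
  after event 3 (t=12: SET q = 21): {p=-19, q=21}
  after event 4 (t=14: DEC p by 6): {p=-25, q=21}
  after event 5 (t=22: INC q by 3): {p=-25, q=24}
  after event 6 (t=25: SET p = 50): {p=50, q=24}
  after event 7 (t=32: SET r = 24): {p=50, q=24, r=24}
  after event 8 (t=42: SET q = 42): {p=50, q=42, r=24}
  after event 9 (t=51: INC q by 1): {p=50, q=43, r=24}
  after event 10 (t=54: SET r = 6): {p=50, q=43, r=6}
  after event 11 (t=58: SET r = -1): {p=50, q=43, r=-1}
  after event 12 (t=65: SET q = 20): {p=50, q=20, r=-1}

Answer: {p=50, q=20, r=-1}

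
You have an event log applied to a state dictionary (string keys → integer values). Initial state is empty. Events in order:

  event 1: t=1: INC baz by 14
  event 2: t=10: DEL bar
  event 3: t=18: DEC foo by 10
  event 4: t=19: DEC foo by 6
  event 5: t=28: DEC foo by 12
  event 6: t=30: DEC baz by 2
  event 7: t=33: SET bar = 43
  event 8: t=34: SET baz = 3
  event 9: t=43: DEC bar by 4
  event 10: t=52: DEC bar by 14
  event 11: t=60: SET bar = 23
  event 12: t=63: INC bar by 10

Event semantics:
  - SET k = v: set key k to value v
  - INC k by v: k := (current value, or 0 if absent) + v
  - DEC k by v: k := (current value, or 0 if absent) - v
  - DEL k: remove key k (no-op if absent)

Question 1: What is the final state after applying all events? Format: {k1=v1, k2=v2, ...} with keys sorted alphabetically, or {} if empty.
  after event 1 (t=1: INC baz by 14): {baz=14}
  after event 2 (t=10: DEL bar): {baz=14}
  after event 3 (t=18: DEC foo by 10): {baz=14, foo=-10}
  after event 4 (t=19: DEC foo by 6): {baz=14, foo=-16}
  after event 5 (t=28: DEC foo by 12): {baz=14, foo=-28}
  after event 6 (t=30: DEC baz by 2): {baz=12, foo=-28}
  after event 7 (t=33: SET bar = 43): {bar=43, baz=12, foo=-28}
  after event 8 (t=34: SET baz = 3): {bar=43, baz=3, foo=-28}
  after event 9 (t=43: DEC bar by 4): {bar=39, baz=3, foo=-28}
  after event 10 (t=52: DEC bar by 14): {bar=25, baz=3, foo=-28}
  after event 11 (t=60: SET bar = 23): {bar=23, baz=3, foo=-28}
  after event 12 (t=63: INC bar by 10): {bar=33, baz=3, foo=-28}

Answer: {bar=33, baz=3, foo=-28}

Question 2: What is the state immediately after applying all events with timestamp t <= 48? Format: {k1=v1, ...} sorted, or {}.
Answer: {bar=39, baz=3, foo=-28}

Derivation:
Apply events with t <= 48 (9 events):
  after event 1 (t=1: INC baz by 14): {baz=14}
  after event 2 (t=10: DEL bar): {baz=14}
  after event 3 (t=18: DEC foo by 10): {baz=14, foo=-10}
  after event 4 (t=19: DEC foo by 6): {baz=14, foo=-16}
  after event 5 (t=28: DEC foo by 12): {baz=14, foo=-28}
  after event 6 (t=30: DEC baz by 2): {baz=12, foo=-28}
  after event 7 (t=33: SET bar = 43): {bar=43, baz=12, foo=-28}
  after event 8 (t=34: SET baz = 3): {bar=43, baz=3, foo=-28}
  after event 9 (t=43: DEC bar by 4): {bar=39, baz=3, foo=-28}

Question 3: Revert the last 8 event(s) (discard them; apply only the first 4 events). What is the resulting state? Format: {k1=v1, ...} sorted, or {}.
Answer: {baz=14, foo=-16}

Derivation:
Keep first 4 events (discard last 8):
  after event 1 (t=1: INC baz by 14): {baz=14}
  after event 2 (t=10: DEL bar): {baz=14}
  after event 3 (t=18: DEC foo by 10): {baz=14, foo=-10}
  after event 4 (t=19: DEC foo by 6): {baz=14, foo=-16}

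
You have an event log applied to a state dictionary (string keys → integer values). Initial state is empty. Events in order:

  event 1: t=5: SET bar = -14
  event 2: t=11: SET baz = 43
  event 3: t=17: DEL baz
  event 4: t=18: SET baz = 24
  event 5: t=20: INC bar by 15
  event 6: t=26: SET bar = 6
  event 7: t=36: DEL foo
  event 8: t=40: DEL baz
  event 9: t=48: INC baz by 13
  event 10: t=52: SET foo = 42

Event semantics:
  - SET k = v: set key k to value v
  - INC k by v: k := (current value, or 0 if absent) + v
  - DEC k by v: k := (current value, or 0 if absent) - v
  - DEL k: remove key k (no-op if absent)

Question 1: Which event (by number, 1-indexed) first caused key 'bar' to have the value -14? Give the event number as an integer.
Answer: 1

Derivation:
Looking for first event where bar becomes -14:
  event 1: bar (absent) -> -14  <-- first match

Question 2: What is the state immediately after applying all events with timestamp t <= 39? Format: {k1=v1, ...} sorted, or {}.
Answer: {bar=6, baz=24}

Derivation:
Apply events with t <= 39 (7 events):
  after event 1 (t=5: SET bar = -14): {bar=-14}
  after event 2 (t=11: SET baz = 43): {bar=-14, baz=43}
  after event 3 (t=17: DEL baz): {bar=-14}
  after event 4 (t=18: SET baz = 24): {bar=-14, baz=24}
  after event 5 (t=20: INC bar by 15): {bar=1, baz=24}
  after event 6 (t=26: SET bar = 6): {bar=6, baz=24}
  after event 7 (t=36: DEL foo): {bar=6, baz=24}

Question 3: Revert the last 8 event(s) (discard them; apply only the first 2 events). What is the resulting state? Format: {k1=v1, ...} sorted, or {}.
Answer: {bar=-14, baz=43}

Derivation:
Keep first 2 events (discard last 8):
  after event 1 (t=5: SET bar = -14): {bar=-14}
  after event 2 (t=11: SET baz = 43): {bar=-14, baz=43}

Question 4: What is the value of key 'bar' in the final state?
Answer: 6

Derivation:
Track key 'bar' through all 10 events:
  event 1 (t=5: SET bar = -14): bar (absent) -> -14
  event 2 (t=11: SET baz = 43): bar unchanged
  event 3 (t=17: DEL baz): bar unchanged
  event 4 (t=18: SET baz = 24): bar unchanged
  event 5 (t=20: INC bar by 15): bar -14 -> 1
  event 6 (t=26: SET bar = 6): bar 1 -> 6
  event 7 (t=36: DEL foo): bar unchanged
  event 8 (t=40: DEL baz): bar unchanged
  event 9 (t=48: INC baz by 13): bar unchanged
  event 10 (t=52: SET foo = 42): bar unchanged
Final: bar = 6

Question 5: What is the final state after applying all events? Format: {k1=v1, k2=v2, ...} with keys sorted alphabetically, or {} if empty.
  after event 1 (t=5: SET bar = -14): {bar=-14}
  after event 2 (t=11: SET baz = 43): {bar=-14, baz=43}
  after event 3 (t=17: DEL baz): {bar=-14}
  after event 4 (t=18: SET baz = 24): {bar=-14, baz=24}
  after event 5 (t=20: INC bar by 15): {bar=1, baz=24}
  after event 6 (t=26: SET bar = 6): {bar=6, baz=24}
  after event 7 (t=36: DEL foo): {bar=6, baz=24}
  after event 8 (t=40: DEL baz): {bar=6}
  after event 9 (t=48: INC baz by 13): {bar=6, baz=13}
  after event 10 (t=52: SET foo = 42): {bar=6, baz=13, foo=42}

Answer: {bar=6, baz=13, foo=42}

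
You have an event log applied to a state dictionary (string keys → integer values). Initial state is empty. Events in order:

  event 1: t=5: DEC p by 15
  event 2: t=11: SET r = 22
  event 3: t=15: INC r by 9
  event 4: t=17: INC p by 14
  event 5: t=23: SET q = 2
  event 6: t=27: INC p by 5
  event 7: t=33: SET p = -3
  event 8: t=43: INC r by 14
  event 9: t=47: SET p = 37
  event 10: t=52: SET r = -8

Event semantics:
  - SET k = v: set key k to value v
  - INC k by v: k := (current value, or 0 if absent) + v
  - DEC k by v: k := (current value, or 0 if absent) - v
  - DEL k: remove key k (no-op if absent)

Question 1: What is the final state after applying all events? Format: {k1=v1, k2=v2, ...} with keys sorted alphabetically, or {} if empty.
  after event 1 (t=5: DEC p by 15): {p=-15}
  after event 2 (t=11: SET r = 22): {p=-15, r=22}
  after event 3 (t=15: INC r by 9): {p=-15, r=31}
  after event 4 (t=17: INC p by 14): {p=-1, r=31}
  after event 5 (t=23: SET q = 2): {p=-1, q=2, r=31}
  after event 6 (t=27: INC p by 5): {p=4, q=2, r=31}
  after event 7 (t=33: SET p = -3): {p=-3, q=2, r=31}
  after event 8 (t=43: INC r by 14): {p=-3, q=2, r=45}
  after event 9 (t=47: SET p = 37): {p=37, q=2, r=45}
  after event 10 (t=52: SET r = -8): {p=37, q=2, r=-8}

Answer: {p=37, q=2, r=-8}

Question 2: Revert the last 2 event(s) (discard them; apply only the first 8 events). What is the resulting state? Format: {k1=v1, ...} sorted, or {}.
Keep first 8 events (discard last 2):
  after event 1 (t=5: DEC p by 15): {p=-15}
  after event 2 (t=11: SET r = 22): {p=-15, r=22}
  after event 3 (t=15: INC r by 9): {p=-15, r=31}
  after event 4 (t=17: INC p by 14): {p=-1, r=31}
  after event 5 (t=23: SET q = 2): {p=-1, q=2, r=31}
  after event 6 (t=27: INC p by 5): {p=4, q=2, r=31}
  after event 7 (t=33: SET p = -3): {p=-3, q=2, r=31}
  after event 8 (t=43: INC r by 14): {p=-3, q=2, r=45}

Answer: {p=-3, q=2, r=45}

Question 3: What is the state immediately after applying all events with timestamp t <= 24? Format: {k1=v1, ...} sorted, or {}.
Apply events with t <= 24 (5 events):
  after event 1 (t=5: DEC p by 15): {p=-15}
  after event 2 (t=11: SET r = 22): {p=-15, r=22}
  after event 3 (t=15: INC r by 9): {p=-15, r=31}
  after event 4 (t=17: INC p by 14): {p=-1, r=31}
  after event 5 (t=23: SET q = 2): {p=-1, q=2, r=31}

Answer: {p=-1, q=2, r=31}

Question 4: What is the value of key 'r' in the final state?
Answer: -8

Derivation:
Track key 'r' through all 10 events:
  event 1 (t=5: DEC p by 15): r unchanged
  event 2 (t=11: SET r = 22): r (absent) -> 22
  event 3 (t=15: INC r by 9): r 22 -> 31
  event 4 (t=17: INC p by 14): r unchanged
  event 5 (t=23: SET q = 2): r unchanged
  event 6 (t=27: INC p by 5): r unchanged
  event 7 (t=33: SET p = -3): r unchanged
  event 8 (t=43: INC r by 14): r 31 -> 45
  event 9 (t=47: SET p = 37): r unchanged
  event 10 (t=52: SET r = -8): r 45 -> -8
Final: r = -8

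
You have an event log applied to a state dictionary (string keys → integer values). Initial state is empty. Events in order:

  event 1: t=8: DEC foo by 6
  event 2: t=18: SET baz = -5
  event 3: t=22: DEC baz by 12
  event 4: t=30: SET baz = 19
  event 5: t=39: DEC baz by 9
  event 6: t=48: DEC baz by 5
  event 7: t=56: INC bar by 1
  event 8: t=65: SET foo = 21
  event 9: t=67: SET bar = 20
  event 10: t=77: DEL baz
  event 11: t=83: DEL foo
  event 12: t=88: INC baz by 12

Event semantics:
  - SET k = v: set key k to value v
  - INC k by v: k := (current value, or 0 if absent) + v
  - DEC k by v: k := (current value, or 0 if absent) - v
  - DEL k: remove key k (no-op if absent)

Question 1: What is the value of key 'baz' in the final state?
Answer: 12

Derivation:
Track key 'baz' through all 12 events:
  event 1 (t=8: DEC foo by 6): baz unchanged
  event 2 (t=18: SET baz = -5): baz (absent) -> -5
  event 3 (t=22: DEC baz by 12): baz -5 -> -17
  event 4 (t=30: SET baz = 19): baz -17 -> 19
  event 5 (t=39: DEC baz by 9): baz 19 -> 10
  event 6 (t=48: DEC baz by 5): baz 10 -> 5
  event 7 (t=56: INC bar by 1): baz unchanged
  event 8 (t=65: SET foo = 21): baz unchanged
  event 9 (t=67: SET bar = 20): baz unchanged
  event 10 (t=77: DEL baz): baz 5 -> (absent)
  event 11 (t=83: DEL foo): baz unchanged
  event 12 (t=88: INC baz by 12): baz (absent) -> 12
Final: baz = 12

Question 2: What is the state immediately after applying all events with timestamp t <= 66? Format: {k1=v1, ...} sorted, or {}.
Answer: {bar=1, baz=5, foo=21}

Derivation:
Apply events with t <= 66 (8 events):
  after event 1 (t=8: DEC foo by 6): {foo=-6}
  after event 2 (t=18: SET baz = -5): {baz=-5, foo=-6}
  after event 3 (t=22: DEC baz by 12): {baz=-17, foo=-6}
  after event 4 (t=30: SET baz = 19): {baz=19, foo=-6}
  after event 5 (t=39: DEC baz by 9): {baz=10, foo=-6}
  after event 6 (t=48: DEC baz by 5): {baz=5, foo=-6}
  after event 7 (t=56: INC bar by 1): {bar=1, baz=5, foo=-6}
  after event 8 (t=65: SET foo = 21): {bar=1, baz=5, foo=21}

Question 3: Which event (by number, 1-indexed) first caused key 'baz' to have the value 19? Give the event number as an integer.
Answer: 4

Derivation:
Looking for first event where baz becomes 19:
  event 2: baz = -5
  event 3: baz = -17
  event 4: baz -17 -> 19  <-- first match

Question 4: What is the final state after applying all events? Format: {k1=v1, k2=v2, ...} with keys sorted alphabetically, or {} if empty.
  after event 1 (t=8: DEC foo by 6): {foo=-6}
  after event 2 (t=18: SET baz = -5): {baz=-5, foo=-6}
  after event 3 (t=22: DEC baz by 12): {baz=-17, foo=-6}
  after event 4 (t=30: SET baz = 19): {baz=19, foo=-6}
  after event 5 (t=39: DEC baz by 9): {baz=10, foo=-6}
  after event 6 (t=48: DEC baz by 5): {baz=5, foo=-6}
  after event 7 (t=56: INC bar by 1): {bar=1, baz=5, foo=-6}
  after event 8 (t=65: SET foo = 21): {bar=1, baz=5, foo=21}
  after event 9 (t=67: SET bar = 20): {bar=20, baz=5, foo=21}
  after event 10 (t=77: DEL baz): {bar=20, foo=21}
  after event 11 (t=83: DEL foo): {bar=20}
  after event 12 (t=88: INC baz by 12): {bar=20, baz=12}

Answer: {bar=20, baz=12}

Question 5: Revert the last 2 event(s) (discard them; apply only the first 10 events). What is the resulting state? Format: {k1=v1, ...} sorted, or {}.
Answer: {bar=20, foo=21}

Derivation:
Keep first 10 events (discard last 2):
  after event 1 (t=8: DEC foo by 6): {foo=-6}
  after event 2 (t=18: SET baz = -5): {baz=-5, foo=-6}
  after event 3 (t=22: DEC baz by 12): {baz=-17, foo=-6}
  after event 4 (t=30: SET baz = 19): {baz=19, foo=-6}
  after event 5 (t=39: DEC baz by 9): {baz=10, foo=-6}
  after event 6 (t=48: DEC baz by 5): {baz=5, foo=-6}
  after event 7 (t=56: INC bar by 1): {bar=1, baz=5, foo=-6}
  after event 8 (t=65: SET foo = 21): {bar=1, baz=5, foo=21}
  after event 9 (t=67: SET bar = 20): {bar=20, baz=5, foo=21}
  after event 10 (t=77: DEL baz): {bar=20, foo=21}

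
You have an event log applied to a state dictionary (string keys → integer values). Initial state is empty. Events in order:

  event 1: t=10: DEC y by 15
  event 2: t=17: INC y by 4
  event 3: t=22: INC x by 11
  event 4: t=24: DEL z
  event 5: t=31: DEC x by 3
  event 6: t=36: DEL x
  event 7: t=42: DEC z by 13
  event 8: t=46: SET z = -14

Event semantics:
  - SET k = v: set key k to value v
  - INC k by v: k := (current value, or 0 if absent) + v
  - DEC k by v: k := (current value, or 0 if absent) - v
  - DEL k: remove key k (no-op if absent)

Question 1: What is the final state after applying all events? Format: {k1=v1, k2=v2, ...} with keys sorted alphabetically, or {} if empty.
  after event 1 (t=10: DEC y by 15): {y=-15}
  after event 2 (t=17: INC y by 4): {y=-11}
  after event 3 (t=22: INC x by 11): {x=11, y=-11}
  after event 4 (t=24: DEL z): {x=11, y=-11}
  after event 5 (t=31: DEC x by 3): {x=8, y=-11}
  after event 6 (t=36: DEL x): {y=-11}
  after event 7 (t=42: DEC z by 13): {y=-11, z=-13}
  after event 8 (t=46: SET z = -14): {y=-11, z=-14}

Answer: {y=-11, z=-14}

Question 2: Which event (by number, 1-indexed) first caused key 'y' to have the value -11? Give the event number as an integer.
Looking for first event where y becomes -11:
  event 1: y = -15
  event 2: y -15 -> -11  <-- first match

Answer: 2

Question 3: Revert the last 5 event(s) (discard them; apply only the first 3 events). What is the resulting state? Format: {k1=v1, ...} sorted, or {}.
Keep first 3 events (discard last 5):
  after event 1 (t=10: DEC y by 15): {y=-15}
  after event 2 (t=17: INC y by 4): {y=-11}
  after event 3 (t=22: INC x by 11): {x=11, y=-11}

Answer: {x=11, y=-11}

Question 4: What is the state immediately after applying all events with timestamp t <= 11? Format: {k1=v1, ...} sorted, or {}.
Apply events with t <= 11 (1 events):
  after event 1 (t=10: DEC y by 15): {y=-15}

Answer: {y=-15}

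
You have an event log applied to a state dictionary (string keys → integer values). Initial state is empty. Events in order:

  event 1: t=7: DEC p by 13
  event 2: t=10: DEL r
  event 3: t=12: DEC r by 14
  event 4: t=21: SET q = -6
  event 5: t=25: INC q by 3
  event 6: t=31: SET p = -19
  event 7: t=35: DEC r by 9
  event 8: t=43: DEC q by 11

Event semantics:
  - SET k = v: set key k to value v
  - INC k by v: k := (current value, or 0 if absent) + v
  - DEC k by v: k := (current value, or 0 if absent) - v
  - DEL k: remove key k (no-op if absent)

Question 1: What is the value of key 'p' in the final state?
Track key 'p' through all 8 events:
  event 1 (t=7: DEC p by 13): p (absent) -> -13
  event 2 (t=10: DEL r): p unchanged
  event 3 (t=12: DEC r by 14): p unchanged
  event 4 (t=21: SET q = -6): p unchanged
  event 5 (t=25: INC q by 3): p unchanged
  event 6 (t=31: SET p = -19): p -13 -> -19
  event 7 (t=35: DEC r by 9): p unchanged
  event 8 (t=43: DEC q by 11): p unchanged
Final: p = -19

Answer: -19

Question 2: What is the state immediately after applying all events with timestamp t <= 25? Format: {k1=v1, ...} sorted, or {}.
Answer: {p=-13, q=-3, r=-14}

Derivation:
Apply events with t <= 25 (5 events):
  after event 1 (t=7: DEC p by 13): {p=-13}
  after event 2 (t=10: DEL r): {p=-13}
  after event 3 (t=12: DEC r by 14): {p=-13, r=-14}
  after event 4 (t=21: SET q = -6): {p=-13, q=-6, r=-14}
  after event 5 (t=25: INC q by 3): {p=-13, q=-3, r=-14}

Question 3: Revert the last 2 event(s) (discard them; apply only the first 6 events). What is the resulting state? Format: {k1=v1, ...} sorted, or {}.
Answer: {p=-19, q=-3, r=-14}

Derivation:
Keep first 6 events (discard last 2):
  after event 1 (t=7: DEC p by 13): {p=-13}
  after event 2 (t=10: DEL r): {p=-13}
  after event 3 (t=12: DEC r by 14): {p=-13, r=-14}
  after event 4 (t=21: SET q = -6): {p=-13, q=-6, r=-14}
  after event 5 (t=25: INC q by 3): {p=-13, q=-3, r=-14}
  after event 6 (t=31: SET p = -19): {p=-19, q=-3, r=-14}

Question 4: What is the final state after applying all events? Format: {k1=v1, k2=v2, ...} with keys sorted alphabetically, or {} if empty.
  after event 1 (t=7: DEC p by 13): {p=-13}
  after event 2 (t=10: DEL r): {p=-13}
  after event 3 (t=12: DEC r by 14): {p=-13, r=-14}
  after event 4 (t=21: SET q = -6): {p=-13, q=-6, r=-14}
  after event 5 (t=25: INC q by 3): {p=-13, q=-3, r=-14}
  after event 6 (t=31: SET p = -19): {p=-19, q=-3, r=-14}
  after event 7 (t=35: DEC r by 9): {p=-19, q=-3, r=-23}
  after event 8 (t=43: DEC q by 11): {p=-19, q=-14, r=-23}

Answer: {p=-19, q=-14, r=-23}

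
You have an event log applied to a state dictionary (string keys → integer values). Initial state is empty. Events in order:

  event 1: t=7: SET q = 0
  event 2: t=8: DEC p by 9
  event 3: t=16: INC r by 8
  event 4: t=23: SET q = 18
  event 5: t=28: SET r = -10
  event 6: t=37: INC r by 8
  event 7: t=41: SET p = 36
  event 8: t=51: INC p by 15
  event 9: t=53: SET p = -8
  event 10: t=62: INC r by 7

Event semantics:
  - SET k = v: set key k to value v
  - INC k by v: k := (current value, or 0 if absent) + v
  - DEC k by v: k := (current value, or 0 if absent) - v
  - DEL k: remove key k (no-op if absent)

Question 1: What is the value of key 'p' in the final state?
Answer: -8

Derivation:
Track key 'p' through all 10 events:
  event 1 (t=7: SET q = 0): p unchanged
  event 2 (t=8: DEC p by 9): p (absent) -> -9
  event 3 (t=16: INC r by 8): p unchanged
  event 4 (t=23: SET q = 18): p unchanged
  event 5 (t=28: SET r = -10): p unchanged
  event 6 (t=37: INC r by 8): p unchanged
  event 7 (t=41: SET p = 36): p -9 -> 36
  event 8 (t=51: INC p by 15): p 36 -> 51
  event 9 (t=53: SET p = -8): p 51 -> -8
  event 10 (t=62: INC r by 7): p unchanged
Final: p = -8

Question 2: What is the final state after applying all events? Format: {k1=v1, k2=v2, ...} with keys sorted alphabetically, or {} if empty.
  after event 1 (t=7: SET q = 0): {q=0}
  after event 2 (t=8: DEC p by 9): {p=-9, q=0}
  after event 3 (t=16: INC r by 8): {p=-9, q=0, r=8}
  after event 4 (t=23: SET q = 18): {p=-9, q=18, r=8}
  after event 5 (t=28: SET r = -10): {p=-9, q=18, r=-10}
  after event 6 (t=37: INC r by 8): {p=-9, q=18, r=-2}
  after event 7 (t=41: SET p = 36): {p=36, q=18, r=-2}
  after event 8 (t=51: INC p by 15): {p=51, q=18, r=-2}
  after event 9 (t=53: SET p = -8): {p=-8, q=18, r=-2}
  after event 10 (t=62: INC r by 7): {p=-8, q=18, r=5}

Answer: {p=-8, q=18, r=5}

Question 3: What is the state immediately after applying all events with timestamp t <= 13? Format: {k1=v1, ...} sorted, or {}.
Answer: {p=-9, q=0}

Derivation:
Apply events with t <= 13 (2 events):
  after event 1 (t=7: SET q = 0): {q=0}
  after event 2 (t=8: DEC p by 9): {p=-9, q=0}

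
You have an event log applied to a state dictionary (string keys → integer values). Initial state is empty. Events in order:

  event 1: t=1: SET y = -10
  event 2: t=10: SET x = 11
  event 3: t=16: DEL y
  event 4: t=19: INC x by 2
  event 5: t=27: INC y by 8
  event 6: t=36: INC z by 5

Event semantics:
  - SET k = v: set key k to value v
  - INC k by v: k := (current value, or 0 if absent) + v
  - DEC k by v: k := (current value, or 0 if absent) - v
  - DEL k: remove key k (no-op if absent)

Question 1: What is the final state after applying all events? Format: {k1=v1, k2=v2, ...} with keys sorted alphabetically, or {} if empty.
Answer: {x=13, y=8, z=5}

Derivation:
  after event 1 (t=1: SET y = -10): {y=-10}
  after event 2 (t=10: SET x = 11): {x=11, y=-10}
  after event 3 (t=16: DEL y): {x=11}
  after event 4 (t=19: INC x by 2): {x=13}
  after event 5 (t=27: INC y by 8): {x=13, y=8}
  after event 6 (t=36: INC z by 5): {x=13, y=8, z=5}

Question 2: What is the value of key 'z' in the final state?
Track key 'z' through all 6 events:
  event 1 (t=1: SET y = -10): z unchanged
  event 2 (t=10: SET x = 11): z unchanged
  event 3 (t=16: DEL y): z unchanged
  event 4 (t=19: INC x by 2): z unchanged
  event 5 (t=27: INC y by 8): z unchanged
  event 6 (t=36: INC z by 5): z (absent) -> 5
Final: z = 5

Answer: 5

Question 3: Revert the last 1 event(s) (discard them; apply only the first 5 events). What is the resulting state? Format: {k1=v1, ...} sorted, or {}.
Keep first 5 events (discard last 1):
  after event 1 (t=1: SET y = -10): {y=-10}
  after event 2 (t=10: SET x = 11): {x=11, y=-10}
  after event 3 (t=16: DEL y): {x=11}
  after event 4 (t=19: INC x by 2): {x=13}
  after event 5 (t=27: INC y by 8): {x=13, y=8}

Answer: {x=13, y=8}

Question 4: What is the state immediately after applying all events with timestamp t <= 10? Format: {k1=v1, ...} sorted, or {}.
Answer: {x=11, y=-10}

Derivation:
Apply events with t <= 10 (2 events):
  after event 1 (t=1: SET y = -10): {y=-10}
  after event 2 (t=10: SET x = 11): {x=11, y=-10}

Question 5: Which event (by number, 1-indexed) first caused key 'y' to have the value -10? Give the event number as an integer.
Answer: 1

Derivation:
Looking for first event where y becomes -10:
  event 1: y (absent) -> -10  <-- first match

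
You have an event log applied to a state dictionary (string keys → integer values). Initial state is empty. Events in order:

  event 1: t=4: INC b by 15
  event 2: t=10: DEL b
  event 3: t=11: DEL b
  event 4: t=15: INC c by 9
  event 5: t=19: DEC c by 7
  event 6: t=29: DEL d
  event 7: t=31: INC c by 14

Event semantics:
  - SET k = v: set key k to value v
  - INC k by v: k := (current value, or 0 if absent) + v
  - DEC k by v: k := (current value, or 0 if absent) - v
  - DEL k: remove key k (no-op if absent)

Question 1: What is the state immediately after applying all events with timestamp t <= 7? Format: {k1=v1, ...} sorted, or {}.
Apply events with t <= 7 (1 events):
  after event 1 (t=4: INC b by 15): {b=15}

Answer: {b=15}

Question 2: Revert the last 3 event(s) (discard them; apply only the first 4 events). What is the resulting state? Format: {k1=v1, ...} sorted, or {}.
Answer: {c=9}

Derivation:
Keep first 4 events (discard last 3):
  after event 1 (t=4: INC b by 15): {b=15}
  after event 2 (t=10: DEL b): {}
  after event 3 (t=11: DEL b): {}
  after event 4 (t=15: INC c by 9): {c=9}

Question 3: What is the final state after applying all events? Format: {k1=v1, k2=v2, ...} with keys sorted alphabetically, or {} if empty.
Answer: {c=16}

Derivation:
  after event 1 (t=4: INC b by 15): {b=15}
  after event 2 (t=10: DEL b): {}
  after event 3 (t=11: DEL b): {}
  after event 4 (t=15: INC c by 9): {c=9}
  after event 5 (t=19: DEC c by 7): {c=2}
  after event 6 (t=29: DEL d): {c=2}
  after event 7 (t=31: INC c by 14): {c=16}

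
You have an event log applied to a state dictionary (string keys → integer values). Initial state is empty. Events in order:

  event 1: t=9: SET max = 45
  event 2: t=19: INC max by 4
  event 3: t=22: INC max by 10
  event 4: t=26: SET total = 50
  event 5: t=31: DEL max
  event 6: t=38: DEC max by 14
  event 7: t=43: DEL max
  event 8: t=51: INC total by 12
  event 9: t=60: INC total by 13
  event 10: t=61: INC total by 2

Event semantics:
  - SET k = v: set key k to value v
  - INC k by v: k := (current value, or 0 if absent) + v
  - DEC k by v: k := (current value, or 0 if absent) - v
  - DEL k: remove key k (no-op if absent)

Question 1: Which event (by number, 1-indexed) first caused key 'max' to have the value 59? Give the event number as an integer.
Answer: 3

Derivation:
Looking for first event where max becomes 59:
  event 1: max = 45
  event 2: max = 49
  event 3: max 49 -> 59  <-- first match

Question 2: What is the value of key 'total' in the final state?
Track key 'total' through all 10 events:
  event 1 (t=9: SET max = 45): total unchanged
  event 2 (t=19: INC max by 4): total unchanged
  event 3 (t=22: INC max by 10): total unchanged
  event 4 (t=26: SET total = 50): total (absent) -> 50
  event 5 (t=31: DEL max): total unchanged
  event 6 (t=38: DEC max by 14): total unchanged
  event 7 (t=43: DEL max): total unchanged
  event 8 (t=51: INC total by 12): total 50 -> 62
  event 9 (t=60: INC total by 13): total 62 -> 75
  event 10 (t=61: INC total by 2): total 75 -> 77
Final: total = 77

Answer: 77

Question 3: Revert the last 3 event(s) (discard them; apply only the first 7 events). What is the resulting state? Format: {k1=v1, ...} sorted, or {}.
Keep first 7 events (discard last 3):
  after event 1 (t=9: SET max = 45): {max=45}
  after event 2 (t=19: INC max by 4): {max=49}
  after event 3 (t=22: INC max by 10): {max=59}
  after event 4 (t=26: SET total = 50): {max=59, total=50}
  after event 5 (t=31: DEL max): {total=50}
  after event 6 (t=38: DEC max by 14): {max=-14, total=50}
  after event 7 (t=43: DEL max): {total=50}

Answer: {total=50}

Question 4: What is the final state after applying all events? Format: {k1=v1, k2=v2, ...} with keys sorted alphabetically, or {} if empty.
  after event 1 (t=9: SET max = 45): {max=45}
  after event 2 (t=19: INC max by 4): {max=49}
  after event 3 (t=22: INC max by 10): {max=59}
  after event 4 (t=26: SET total = 50): {max=59, total=50}
  after event 5 (t=31: DEL max): {total=50}
  after event 6 (t=38: DEC max by 14): {max=-14, total=50}
  after event 7 (t=43: DEL max): {total=50}
  after event 8 (t=51: INC total by 12): {total=62}
  after event 9 (t=60: INC total by 13): {total=75}
  after event 10 (t=61: INC total by 2): {total=77}

Answer: {total=77}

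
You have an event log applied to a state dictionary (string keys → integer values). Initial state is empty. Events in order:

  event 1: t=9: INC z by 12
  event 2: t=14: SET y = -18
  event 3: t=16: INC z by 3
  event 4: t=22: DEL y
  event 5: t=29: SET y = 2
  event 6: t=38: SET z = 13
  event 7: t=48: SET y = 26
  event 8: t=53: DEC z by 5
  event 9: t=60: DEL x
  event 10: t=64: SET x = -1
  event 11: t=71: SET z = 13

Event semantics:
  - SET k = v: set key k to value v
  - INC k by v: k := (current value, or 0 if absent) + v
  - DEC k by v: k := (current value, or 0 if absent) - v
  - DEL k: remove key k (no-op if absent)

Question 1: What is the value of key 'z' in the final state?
Track key 'z' through all 11 events:
  event 1 (t=9: INC z by 12): z (absent) -> 12
  event 2 (t=14: SET y = -18): z unchanged
  event 3 (t=16: INC z by 3): z 12 -> 15
  event 4 (t=22: DEL y): z unchanged
  event 5 (t=29: SET y = 2): z unchanged
  event 6 (t=38: SET z = 13): z 15 -> 13
  event 7 (t=48: SET y = 26): z unchanged
  event 8 (t=53: DEC z by 5): z 13 -> 8
  event 9 (t=60: DEL x): z unchanged
  event 10 (t=64: SET x = -1): z unchanged
  event 11 (t=71: SET z = 13): z 8 -> 13
Final: z = 13

Answer: 13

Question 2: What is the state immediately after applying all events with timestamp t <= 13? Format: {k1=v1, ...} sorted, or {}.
Apply events with t <= 13 (1 events):
  after event 1 (t=9: INC z by 12): {z=12}

Answer: {z=12}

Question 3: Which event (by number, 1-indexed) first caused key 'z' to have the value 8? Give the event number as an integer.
Answer: 8

Derivation:
Looking for first event where z becomes 8:
  event 1: z = 12
  event 2: z = 12
  event 3: z = 15
  event 4: z = 15
  event 5: z = 15
  event 6: z = 13
  event 7: z = 13
  event 8: z 13 -> 8  <-- first match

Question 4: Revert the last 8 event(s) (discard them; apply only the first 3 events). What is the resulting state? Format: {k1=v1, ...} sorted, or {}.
Answer: {y=-18, z=15}

Derivation:
Keep first 3 events (discard last 8):
  after event 1 (t=9: INC z by 12): {z=12}
  after event 2 (t=14: SET y = -18): {y=-18, z=12}
  after event 3 (t=16: INC z by 3): {y=-18, z=15}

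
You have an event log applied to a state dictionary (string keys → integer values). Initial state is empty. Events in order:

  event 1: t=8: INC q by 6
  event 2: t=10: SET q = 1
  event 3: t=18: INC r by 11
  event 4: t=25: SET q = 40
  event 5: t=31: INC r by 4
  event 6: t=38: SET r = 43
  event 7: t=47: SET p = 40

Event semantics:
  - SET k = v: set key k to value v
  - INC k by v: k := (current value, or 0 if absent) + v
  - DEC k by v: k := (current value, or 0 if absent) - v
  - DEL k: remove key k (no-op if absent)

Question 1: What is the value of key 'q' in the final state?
Answer: 40

Derivation:
Track key 'q' through all 7 events:
  event 1 (t=8: INC q by 6): q (absent) -> 6
  event 2 (t=10: SET q = 1): q 6 -> 1
  event 3 (t=18: INC r by 11): q unchanged
  event 4 (t=25: SET q = 40): q 1 -> 40
  event 5 (t=31: INC r by 4): q unchanged
  event 6 (t=38: SET r = 43): q unchanged
  event 7 (t=47: SET p = 40): q unchanged
Final: q = 40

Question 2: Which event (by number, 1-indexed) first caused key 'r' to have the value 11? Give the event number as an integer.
Looking for first event where r becomes 11:
  event 3: r (absent) -> 11  <-- first match

Answer: 3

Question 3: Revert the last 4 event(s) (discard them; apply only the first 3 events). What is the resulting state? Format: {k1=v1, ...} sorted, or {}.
Keep first 3 events (discard last 4):
  after event 1 (t=8: INC q by 6): {q=6}
  after event 2 (t=10: SET q = 1): {q=1}
  after event 3 (t=18: INC r by 11): {q=1, r=11}

Answer: {q=1, r=11}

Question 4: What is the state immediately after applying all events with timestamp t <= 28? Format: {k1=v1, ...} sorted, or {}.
Apply events with t <= 28 (4 events):
  after event 1 (t=8: INC q by 6): {q=6}
  after event 2 (t=10: SET q = 1): {q=1}
  after event 3 (t=18: INC r by 11): {q=1, r=11}
  after event 4 (t=25: SET q = 40): {q=40, r=11}

Answer: {q=40, r=11}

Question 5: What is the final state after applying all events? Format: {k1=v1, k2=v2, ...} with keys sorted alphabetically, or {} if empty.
Answer: {p=40, q=40, r=43}

Derivation:
  after event 1 (t=8: INC q by 6): {q=6}
  after event 2 (t=10: SET q = 1): {q=1}
  after event 3 (t=18: INC r by 11): {q=1, r=11}
  after event 4 (t=25: SET q = 40): {q=40, r=11}
  after event 5 (t=31: INC r by 4): {q=40, r=15}
  after event 6 (t=38: SET r = 43): {q=40, r=43}
  after event 7 (t=47: SET p = 40): {p=40, q=40, r=43}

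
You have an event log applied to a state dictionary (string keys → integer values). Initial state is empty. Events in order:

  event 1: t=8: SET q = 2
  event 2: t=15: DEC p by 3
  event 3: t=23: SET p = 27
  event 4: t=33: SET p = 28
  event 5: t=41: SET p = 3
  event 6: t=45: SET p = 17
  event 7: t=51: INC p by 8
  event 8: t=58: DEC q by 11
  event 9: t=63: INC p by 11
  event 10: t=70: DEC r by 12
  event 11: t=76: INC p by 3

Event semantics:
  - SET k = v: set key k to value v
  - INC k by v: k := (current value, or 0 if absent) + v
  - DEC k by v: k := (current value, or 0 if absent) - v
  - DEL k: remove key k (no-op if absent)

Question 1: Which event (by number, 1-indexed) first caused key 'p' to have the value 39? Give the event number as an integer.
Answer: 11

Derivation:
Looking for first event where p becomes 39:
  event 2: p = -3
  event 3: p = 27
  event 4: p = 28
  event 5: p = 3
  event 6: p = 17
  event 7: p = 25
  event 8: p = 25
  event 9: p = 36
  event 10: p = 36
  event 11: p 36 -> 39  <-- first match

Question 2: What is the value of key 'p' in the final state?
Answer: 39

Derivation:
Track key 'p' through all 11 events:
  event 1 (t=8: SET q = 2): p unchanged
  event 2 (t=15: DEC p by 3): p (absent) -> -3
  event 3 (t=23: SET p = 27): p -3 -> 27
  event 4 (t=33: SET p = 28): p 27 -> 28
  event 5 (t=41: SET p = 3): p 28 -> 3
  event 6 (t=45: SET p = 17): p 3 -> 17
  event 7 (t=51: INC p by 8): p 17 -> 25
  event 8 (t=58: DEC q by 11): p unchanged
  event 9 (t=63: INC p by 11): p 25 -> 36
  event 10 (t=70: DEC r by 12): p unchanged
  event 11 (t=76: INC p by 3): p 36 -> 39
Final: p = 39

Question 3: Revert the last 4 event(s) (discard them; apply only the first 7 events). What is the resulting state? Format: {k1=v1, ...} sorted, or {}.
Keep first 7 events (discard last 4):
  after event 1 (t=8: SET q = 2): {q=2}
  after event 2 (t=15: DEC p by 3): {p=-3, q=2}
  after event 3 (t=23: SET p = 27): {p=27, q=2}
  after event 4 (t=33: SET p = 28): {p=28, q=2}
  after event 5 (t=41: SET p = 3): {p=3, q=2}
  after event 6 (t=45: SET p = 17): {p=17, q=2}
  after event 7 (t=51: INC p by 8): {p=25, q=2}

Answer: {p=25, q=2}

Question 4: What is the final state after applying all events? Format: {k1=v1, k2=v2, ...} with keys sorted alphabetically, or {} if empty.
  after event 1 (t=8: SET q = 2): {q=2}
  after event 2 (t=15: DEC p by 3): {p=-3, q=2}
  after event 3 (t=23: SET p = 27): {p=27, q=2}
  after event 4 (t=33: SET p = 28): {p=28, q=2}
  after event 5 (t=41: SET p = 3): {p=3, q=2}
  after event 6 (t=45: SET p = 17): {p=17, q=2}
  after event 7 (t=51: INC p by 8): {p=25, q=2}
  after event 8 (t=58: DEC q by 11): {p=25, q=-9}
  after event 9 (t=63: INC p by 11): {p=36, q=-9}
  after event 10 (t=70: DEC r by 12): {p=36, q=-9, r=-12}
  after event 11 (t=76: INC p by 3): {p=39, q=-9, r=-12}

Answer: {p=39, q=-9, r=-12}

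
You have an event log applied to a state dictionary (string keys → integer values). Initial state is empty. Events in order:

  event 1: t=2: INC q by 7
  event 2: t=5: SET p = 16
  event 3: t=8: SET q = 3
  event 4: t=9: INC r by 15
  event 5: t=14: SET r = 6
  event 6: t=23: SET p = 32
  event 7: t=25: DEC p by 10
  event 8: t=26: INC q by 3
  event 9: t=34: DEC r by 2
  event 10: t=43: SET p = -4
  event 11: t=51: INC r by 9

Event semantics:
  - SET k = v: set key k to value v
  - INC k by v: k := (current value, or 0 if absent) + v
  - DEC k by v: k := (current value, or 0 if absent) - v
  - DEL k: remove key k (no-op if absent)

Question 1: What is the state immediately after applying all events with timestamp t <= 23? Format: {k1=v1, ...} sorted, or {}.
Apply events with t <= 23 (6 events):
  after event 1 (t=2: INC q by 7): {q=7}
  after event 2 (t=5: SET p = 16): {p=16, q=7}
  after event 3 (t=8: SET q = 3): {p=16, q=3}
  after event 4 (t=9: INC r by 15): {p=16, q=3, r=15}
  after event 5 (t=14: SET r = 6): {p=16, q=3, r=6}
  after event 6 (t=23: SET p = 32): {p=32, q=3, r=6}

Answer: {p=32, q=3, r=6}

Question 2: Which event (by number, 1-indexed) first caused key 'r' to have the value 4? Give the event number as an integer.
Looking for first event where r becomes 4:
  event 4: r = 15
  event 5: r = 6
  event 6: r = 6
  event 7: r = 6
  event 8: r = 6
  event 9: r 6 -> 4  <-- first match

Answer: 9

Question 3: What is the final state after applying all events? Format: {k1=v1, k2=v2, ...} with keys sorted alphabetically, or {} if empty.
  after event 1 (t=2: INC q by 7): {q=7}
  after event 2 (t=5: SET p = 16): {p=16, q=7}
  after event 3 (t=8: SET q = 3): {p=16, q=3}
  after event 4 (t=9: INC r by 15): {p=16, q=3, r=15}
  after event 5 (t=14: SET r = 6): {p=16, q=3, r=6}
  after event 6 (t=23: SET p = 32): {p=32, q=3, r=6}
  after event 7 (t=25: DEC p by 10): {p=22, q=3, r=6}
  after event 8 (t=26: INC q by 3): {p=22, q=6, r=6}
  after event 9 (t=34: DEC r by 2): {p=22, q=6, r=4}
  after event 10 (t=43: SET p = -4): {p=-4, q=6, r=4}
  after event 11 (t=51: INC r by 9): {p=-4, q=6, r=13}

Answer: {p=-4, q=6, r=13}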